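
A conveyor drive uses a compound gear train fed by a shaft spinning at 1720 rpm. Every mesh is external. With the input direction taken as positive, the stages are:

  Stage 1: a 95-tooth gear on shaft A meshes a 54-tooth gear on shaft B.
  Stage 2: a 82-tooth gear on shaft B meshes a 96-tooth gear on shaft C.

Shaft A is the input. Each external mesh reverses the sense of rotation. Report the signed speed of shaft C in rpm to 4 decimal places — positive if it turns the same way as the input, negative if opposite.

+2584.6451 rpm (same as input, |ω| = 2584.6451 rpm)

Stage 1 [95T→54T]: ω = 1720.0000×95/54 = 3025.9259 rpm, dir flips to −; running = −3025.9259
Stage 2 [82T→96T]: ω = 3025.9259×82/96 = 2584.6451 rpm, dir flips to +; running = +2584.6451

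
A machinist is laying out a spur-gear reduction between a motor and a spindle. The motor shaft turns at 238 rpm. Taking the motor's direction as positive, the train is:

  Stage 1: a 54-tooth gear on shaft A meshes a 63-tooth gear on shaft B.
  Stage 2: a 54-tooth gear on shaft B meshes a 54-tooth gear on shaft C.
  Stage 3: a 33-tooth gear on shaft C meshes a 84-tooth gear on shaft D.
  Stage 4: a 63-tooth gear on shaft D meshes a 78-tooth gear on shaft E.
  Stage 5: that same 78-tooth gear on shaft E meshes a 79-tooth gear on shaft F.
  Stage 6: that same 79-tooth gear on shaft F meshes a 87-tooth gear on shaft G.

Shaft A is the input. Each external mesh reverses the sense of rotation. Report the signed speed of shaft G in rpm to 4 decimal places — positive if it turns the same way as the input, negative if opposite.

Stage 1 [54T→63T]: ω = 238.0000×54/63 = 204.0000 rpm, dir flips to −; running = −204.0000
Stage 2 [54T→54T]: ω = 204.0000×54/54 = 204.0000 rpm, dir flips to +; running = +204.0000
Stage 3 [33T→84T]: ω = 204.0000×33/84 = 80.1429 rpm, dir flips to −; running = −80.1429
Stage 4 [63T→78T]: ω = 80.1429×63/78 = 64.7308 rpm, dir flips to +; running = +64.7308
Stage 5 [78T→79T]: ω = 64.7308×78/79 = 63.9114 rpm, dir flips to −; running = −63.9114
Stage 6 [79T→87T]: ω = 63.9114×79/87 = 58.0345 rpm, dir flips to +; running = +58.0345

+58.0345 rpm (same as input, |ω| = 58.0345 rpm)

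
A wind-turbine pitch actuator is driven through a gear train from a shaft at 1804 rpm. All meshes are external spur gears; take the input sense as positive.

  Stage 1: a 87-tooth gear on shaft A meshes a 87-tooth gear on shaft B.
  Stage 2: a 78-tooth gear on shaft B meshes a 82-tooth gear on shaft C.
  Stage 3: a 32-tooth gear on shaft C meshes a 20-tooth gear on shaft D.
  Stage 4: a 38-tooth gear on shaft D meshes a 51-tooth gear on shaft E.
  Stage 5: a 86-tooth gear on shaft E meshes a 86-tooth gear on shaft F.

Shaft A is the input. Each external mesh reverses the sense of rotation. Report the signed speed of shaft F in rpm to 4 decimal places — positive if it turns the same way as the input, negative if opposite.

Stage 1 [87T→87T]: ω = 1804.0000×87/87 = 1804.0000 rpm, dir flips to −; running = −1804.0000
Stage 2 [78T→82T]: ω = 1804.0000×78/82 = 1716.0000 rpm, dir flips to +; running = +1716.0000
Stage 3 [32T→20T]: ω = 1716.0000×32/20 = 2745.6000 rpm, dir flips to −; running = −2745.6000
Stage 4 [38T→51T]: ω = 2745.6000×38/51 = 2045.7412 rpm, dir flips to +; running = +2045.7412
Stage 5 [86T→86T]: ω = 2045.7412×86/86 = 2045.7412 rpm, dir flips to −; running = −2045.7412

-2045.7412 rpm (opposite to input, |ω| = 2045.7412 rpm)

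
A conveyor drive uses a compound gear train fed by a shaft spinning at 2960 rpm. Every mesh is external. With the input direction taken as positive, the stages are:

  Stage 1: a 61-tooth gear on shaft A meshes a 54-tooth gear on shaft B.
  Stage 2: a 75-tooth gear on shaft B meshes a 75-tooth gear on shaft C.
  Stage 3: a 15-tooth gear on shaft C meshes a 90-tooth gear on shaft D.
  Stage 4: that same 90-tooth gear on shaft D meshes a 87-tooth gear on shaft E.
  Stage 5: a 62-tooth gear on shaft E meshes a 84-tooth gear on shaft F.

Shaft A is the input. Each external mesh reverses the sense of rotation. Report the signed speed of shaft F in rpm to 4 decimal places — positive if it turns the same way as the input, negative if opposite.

Stage 1 [61T→54T]: ω = 2960.0000×61/54 = 3343.7037 rpm, dir flips to −; running = −3343.7037
Stage 2 [75T→75T]: ω = 3343.7037×75/75 = 3343.7037 rpm, dir flips to +; running = +3343.7037
Stage 3 [15T→90T]: ω = 3343.7037×15/90 = 557.2840 rpm, dir flips to −; running = −557.2840
Stage 4 [90T→87T]: ω = 557.2840×90/87 = 576.5006 rpm, dir flips to +; running = +576.5006
Stage 5 [62T→84T]: ω = 576.5006×62/84 = 425.5124 rpm, dir flips to −; running = −425.5124

-425.5124 rpm (opposite to input, |ω| = 425.5124 rpm)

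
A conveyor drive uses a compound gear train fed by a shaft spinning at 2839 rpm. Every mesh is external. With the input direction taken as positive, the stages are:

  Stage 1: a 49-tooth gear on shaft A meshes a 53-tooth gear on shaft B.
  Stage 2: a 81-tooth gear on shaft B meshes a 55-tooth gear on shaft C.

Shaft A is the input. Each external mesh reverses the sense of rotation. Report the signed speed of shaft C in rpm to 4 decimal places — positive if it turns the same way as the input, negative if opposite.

+3865.5201 rpm (same as input, |ω| = 3865.5201 rpm)

Stage 1 [49T→53T]: ω = 2839.0000×49/53 = 2624.7358 rpm, dir flips to −; running = −2624.7358
Stage 2 [81T→55T]: ω = 2624.7358×81/55 = 3865.5201 rpm, dir flips to +; running = +3865.5201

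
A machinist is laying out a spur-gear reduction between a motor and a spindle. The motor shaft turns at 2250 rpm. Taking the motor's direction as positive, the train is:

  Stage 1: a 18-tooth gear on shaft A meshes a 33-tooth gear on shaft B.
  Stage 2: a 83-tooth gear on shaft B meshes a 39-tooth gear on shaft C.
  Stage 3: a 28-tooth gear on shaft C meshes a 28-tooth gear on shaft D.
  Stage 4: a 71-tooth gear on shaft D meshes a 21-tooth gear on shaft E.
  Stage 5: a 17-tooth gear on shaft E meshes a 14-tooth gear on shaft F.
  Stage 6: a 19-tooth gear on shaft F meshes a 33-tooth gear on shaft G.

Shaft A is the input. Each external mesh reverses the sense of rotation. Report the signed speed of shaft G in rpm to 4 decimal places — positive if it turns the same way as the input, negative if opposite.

+6173.8229 rpm (same as input, |ω| = 6173.8229 rpm)

Stage 1 [18T→33T]: ω = 2250.0000×18/33 = 1227.2727 rpm, dir flips to −; running = −1227.2727
Stage 2 [83T→39T]: ω = 1227.2727×83/39 = 2611.8881 rpm, dir flips to +; running = +2611.8881
Stage 3 [28T→28T]: ω = 2611.8881×28/28 = 2611.8881 rpm, dir flips to −; running = −2611.8881
Stage 4 [71T→21T]: ω = 2611.8881×71/21 = 8830.6693 rpm, dir flips to +; running = +8830.6693
Stage 5 [17T→14T]: ω = 8830.6693×17/14 = 10722.9556 rpm, dir flips to −; running = −10722.9556
Stage 6 [19T→33T]: ω = 10722.9556×19/33 = 6173.8229 rpm, dir flips to +; running = +6173.8229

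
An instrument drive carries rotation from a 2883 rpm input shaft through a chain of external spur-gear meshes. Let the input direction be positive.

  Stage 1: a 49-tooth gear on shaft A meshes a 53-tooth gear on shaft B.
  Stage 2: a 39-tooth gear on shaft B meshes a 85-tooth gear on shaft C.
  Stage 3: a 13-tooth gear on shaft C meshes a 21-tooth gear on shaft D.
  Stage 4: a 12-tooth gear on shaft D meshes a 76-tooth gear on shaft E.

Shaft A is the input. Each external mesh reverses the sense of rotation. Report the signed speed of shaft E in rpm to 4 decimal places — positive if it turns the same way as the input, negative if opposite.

Stage 1 [49T→53T]: ω = 2883.0000×49/53 = 2665.4151 rpm, dir flips to −; running = −2665.4151
Stage 2 [39T→85T]: ω = 2665.4151×39/85 = 1222.9552 rpm, dir flips to +; running = +1222.9552
Stage 3 [13T→21T]: ω = 1222.9552×13/21 = 757.0675 rpm, dir flips to −; running = −757.0675
Stage 4 [12T→76T]: ω = 757.0675×12/76 = 119.5370 rpm, dir flips to +; running = +119.5370

+119.5370 rpm (same as input, |ω| = 119.5370 rpm)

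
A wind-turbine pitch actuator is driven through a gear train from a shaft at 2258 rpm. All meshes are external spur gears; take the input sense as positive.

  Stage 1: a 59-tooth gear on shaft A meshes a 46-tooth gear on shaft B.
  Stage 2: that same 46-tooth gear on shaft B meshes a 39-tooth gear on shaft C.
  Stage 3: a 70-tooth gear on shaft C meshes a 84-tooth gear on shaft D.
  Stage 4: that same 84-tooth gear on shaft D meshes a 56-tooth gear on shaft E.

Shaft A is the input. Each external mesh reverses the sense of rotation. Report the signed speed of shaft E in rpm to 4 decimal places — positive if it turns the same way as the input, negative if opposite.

Stage 1 [59T→46T]: ω = 2258.0000×59/46 = 2896.1304 rpm, dir flips to −; running = −2896.1304
Stage 2 [46T→39T]: ω = 2896.1304×46/39 = 3415.9487 rpm, dir flips to +; running = +3415.9487
Stage 3 [70T→84T]: ω = 3415.9487×70/84 = 2846.6239 rpm, dir flips to −; running = −2846.6239
Stage 4 [84T→56T]: ω = 2846.6239×84/56 = 4269.9359 rpm, dir flips to +; running = +4269.9359

+4269.9359 rpm (same as input, |ω| = 4269.9359 rpm)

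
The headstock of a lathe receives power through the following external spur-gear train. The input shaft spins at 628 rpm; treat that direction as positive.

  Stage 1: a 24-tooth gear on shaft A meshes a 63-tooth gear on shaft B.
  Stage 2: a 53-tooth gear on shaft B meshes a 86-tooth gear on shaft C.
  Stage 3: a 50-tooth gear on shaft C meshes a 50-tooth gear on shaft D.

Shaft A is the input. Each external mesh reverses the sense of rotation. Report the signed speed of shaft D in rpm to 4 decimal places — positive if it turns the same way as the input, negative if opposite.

Stage 1 [24T→63T]: ω = 628.0000×24/63 = 239.2381 rpm, dir flips to −; running = −239.2381
Stage 2 [53T→86T]: ω = 239.2381×53/86 = 147.4374 rpm, dir flips to +; running = +147.4374
Stage 3 [50T→50T]: ω = 147.4374×50/50 = 147.4374 rpm, dir flips to −; running = −147.4374

-147.4374 rpm (opposite to input, |ω| = 147.4374 rpm)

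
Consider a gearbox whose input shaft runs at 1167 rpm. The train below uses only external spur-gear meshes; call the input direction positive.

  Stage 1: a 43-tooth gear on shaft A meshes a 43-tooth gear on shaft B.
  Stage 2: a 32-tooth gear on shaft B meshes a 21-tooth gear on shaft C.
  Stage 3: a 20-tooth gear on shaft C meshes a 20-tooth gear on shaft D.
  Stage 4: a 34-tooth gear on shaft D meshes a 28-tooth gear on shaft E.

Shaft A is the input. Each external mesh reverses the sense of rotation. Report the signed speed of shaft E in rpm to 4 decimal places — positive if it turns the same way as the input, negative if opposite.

+2159.3469 rpm (same as input, |ω| = 2159.3469 rpm)

Stage 1 [43T→43T]: ω = 1167.0000×43/43 = 1167.0000 rpm, dir flips to −; running = −1167.0000
Stage 2 [32T→21T]: ω = 1167.0000×32/21 = 1778.2857 rpm, dir flips to +; running = +1778.2857
Stage 3 [20T→20T]: ω = 1778.2857×20/20 = 1778.2857 rpm, dir flips to −; running = −1778.2857
Stage 4 [34T→28T]: ω = 1778.2857×34/28 = 2159.3469 rpm, dir flips to +; running = +2159.3469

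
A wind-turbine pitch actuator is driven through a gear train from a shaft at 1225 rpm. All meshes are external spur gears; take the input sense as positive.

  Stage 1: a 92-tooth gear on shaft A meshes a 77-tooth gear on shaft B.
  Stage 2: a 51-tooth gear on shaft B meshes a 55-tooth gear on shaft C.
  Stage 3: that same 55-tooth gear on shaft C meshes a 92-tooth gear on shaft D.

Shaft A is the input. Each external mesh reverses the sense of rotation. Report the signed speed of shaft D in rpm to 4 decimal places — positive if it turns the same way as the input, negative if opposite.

Stage 1 [92T→77T]: ω = 1225.0000×92/77 = 1463.6364 rpm, dir flips to −; running = −1463.6364
Stage 2 [51T→55T]: ω = 1463.6364×51/55 = 1357.1901 rpm, dir flips to +; running = +1357.1901
Stage 3 [55T→92T]: ω = 1357.1901×55/92 = 811.3636 rpm, dir flips to −; running = −811.3636

-811.3636 rpm (opposite to input, |ω| = 811.3636 rpm)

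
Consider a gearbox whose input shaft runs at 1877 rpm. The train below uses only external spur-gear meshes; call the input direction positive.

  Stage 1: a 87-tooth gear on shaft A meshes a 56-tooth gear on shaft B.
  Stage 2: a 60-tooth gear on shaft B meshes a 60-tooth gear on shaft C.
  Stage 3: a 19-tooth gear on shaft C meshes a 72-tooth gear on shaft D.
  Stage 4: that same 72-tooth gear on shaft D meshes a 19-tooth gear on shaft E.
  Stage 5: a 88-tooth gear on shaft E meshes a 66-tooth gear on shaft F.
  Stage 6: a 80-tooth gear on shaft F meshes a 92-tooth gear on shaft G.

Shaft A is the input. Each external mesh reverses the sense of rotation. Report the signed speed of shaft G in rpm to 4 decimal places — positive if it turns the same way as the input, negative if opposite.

Stage 1 [87T→56T]: ω = 1877.0000×87/56 = 2916.0536 rpm, dir flips to −; running = −2916.0536
Stage 2 [60T→60T]: ω = 2916.0536×60/60 = 2916.0536 rpm, dir flips to +; running = +2916.0536
Stage 3 [19T→72T]: ω = 2916.0536×19/72 = 769.5141 rpm, dir flips to −; running = −769.5141
Stage 4 [72T→19T]: ω = 769.5141×72/19 = 2916.0536 rpm, dir flips to +; running = +2916.0536
Stage 5 [88T→66T]: ω = 2916.0536×88/66 = 3888.0714 rpm, dir flips to −; running = −3888.0714
Stage 6 [80T→92T]: ω = 3888.0714×80/92 = 3380.9317 rpm, dir flips to +; running = +3380.9317

+3380.9317 rpm (same as input, |ω| = 3380.9317 rpm)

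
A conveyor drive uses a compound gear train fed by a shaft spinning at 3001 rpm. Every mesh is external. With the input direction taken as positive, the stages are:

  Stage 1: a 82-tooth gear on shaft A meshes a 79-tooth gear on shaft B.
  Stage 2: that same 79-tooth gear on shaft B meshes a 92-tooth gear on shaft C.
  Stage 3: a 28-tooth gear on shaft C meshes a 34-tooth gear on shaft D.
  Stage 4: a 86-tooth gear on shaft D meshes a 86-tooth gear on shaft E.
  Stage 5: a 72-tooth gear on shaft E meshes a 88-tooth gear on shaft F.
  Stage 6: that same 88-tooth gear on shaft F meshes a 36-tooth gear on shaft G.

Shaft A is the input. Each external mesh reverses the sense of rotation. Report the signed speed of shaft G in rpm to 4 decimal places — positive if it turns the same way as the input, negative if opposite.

Stage 1 [82T→79T]: ω = 3001.0000×82/79 = 3114.9620 rpm, dir flips to −; running = −3114.9620
Stage 2 [79T→92T]: ω = 3114.9620×79/92 = 2674.8043 rpm, dir flips to +; running = +2674.8043
Stage 3 [28T→34T]: ω = 2674.8043×28/34 = 2202.7801 rpm, dir flips to −; running = −2202.7801
Stage 4 [86T→86T]: ω = 2202.7801×86/86 = 2202.7801 rpm, dir flips to +; running = +2202.7801
Stage 5 [72T→88T]: ω = 2202.7801×72/88 = 1802.2746 rpm, dir flips to −; running = −1802.2746
Stage 6 [88T→36T]: ω = 1802.2746×88/36 = 4405.5601 rpm, dir flips to +; running = +4405.5601

+4405.5601 rpm (same as input, |ω| = 4405.5601 rpm)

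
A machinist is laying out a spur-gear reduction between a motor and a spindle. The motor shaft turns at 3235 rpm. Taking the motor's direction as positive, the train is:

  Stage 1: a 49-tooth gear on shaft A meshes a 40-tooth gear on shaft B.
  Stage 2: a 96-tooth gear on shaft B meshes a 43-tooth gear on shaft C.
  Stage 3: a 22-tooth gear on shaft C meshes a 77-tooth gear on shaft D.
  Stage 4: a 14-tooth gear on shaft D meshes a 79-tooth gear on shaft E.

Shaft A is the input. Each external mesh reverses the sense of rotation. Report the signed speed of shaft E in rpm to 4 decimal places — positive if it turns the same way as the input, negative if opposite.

Stage 1 [49T→40T]: ω = 3235.0000×49/40 = 3962.8750 rpm, dir flips to −; running = −3962.8750
Stage 2 [96T→43T]: ω = 3962.8750×96/43 = 8847.3488 rpm, dir flips to +; running = +8847.3488
Stage 3 [22T→77T]: ω = 8847.3488×22/77 = 2527.8140 rpm, dir flips to −; running = −2527.8140
Stage 4 [14T→79T]: ω = 2527.8140×14/79 = 447.9670 rpm, dir flips to +; running = +447.9670

+447.9670 rpm (same as input, |ω| = 447.9670 rpm)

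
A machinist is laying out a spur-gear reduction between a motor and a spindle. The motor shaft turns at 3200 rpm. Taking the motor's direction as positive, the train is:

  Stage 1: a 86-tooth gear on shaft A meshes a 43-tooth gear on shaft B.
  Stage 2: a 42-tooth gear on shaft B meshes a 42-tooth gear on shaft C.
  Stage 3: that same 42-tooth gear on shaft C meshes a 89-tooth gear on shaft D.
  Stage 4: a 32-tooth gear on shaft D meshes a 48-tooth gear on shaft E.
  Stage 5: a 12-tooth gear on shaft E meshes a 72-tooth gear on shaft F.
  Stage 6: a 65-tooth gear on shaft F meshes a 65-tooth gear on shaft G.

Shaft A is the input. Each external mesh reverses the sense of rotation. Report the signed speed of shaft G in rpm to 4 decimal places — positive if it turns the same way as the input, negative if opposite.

+335.5805 rpm (same as input, |ω| = 335.5805 rpm)

Stage 1 [86T→43T]: ω = 3200.0000×86/43 = 6400.0000 rpm, dir flips to −; running = −6400.0000
Stage 2 [42T→42T]: ω = 6400.0000×42/42 = 6400.0000 rpm, dir flips to +; running = +6400.0000
Stage 3 [42T→89T]: ω = 6400.0000×42/89 = 3020.2247 rpm, dir flips to −; running = −3020.2247
Stage 4 [32T→48T]: ω = 3020.2247×32/48 = 2013.4831 rpm, dir flips to +; running = +2013.4831
Stage 5 [12T→72T]: ω = 2013.4831×12/72 = 335.5805 rpm, dir flips to −; running = −335.5805
Stage 6 [65T→65T]: ω = 335.5805×65/65 = 335.5805 rpm, dir flips to +; running = +335.5805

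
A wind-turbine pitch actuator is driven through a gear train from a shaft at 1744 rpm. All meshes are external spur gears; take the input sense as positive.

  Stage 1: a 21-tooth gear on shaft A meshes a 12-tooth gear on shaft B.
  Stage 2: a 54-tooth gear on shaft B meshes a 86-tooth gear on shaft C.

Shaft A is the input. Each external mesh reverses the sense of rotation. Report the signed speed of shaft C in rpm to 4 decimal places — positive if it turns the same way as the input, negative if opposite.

Stage 1 [21T→12T]: ω = 1744.0000×21/12 = 3052.0000 rpm, dir flips to −; running = −3052.0000
Stage 2 [54T→86T]: ω = 3052.0000×54/86 = 1916.3721 rpm, dir flips to +; running = +1916.3721

+1916.3721 rpm (same as input, |ω| = 1916.3721 rpm)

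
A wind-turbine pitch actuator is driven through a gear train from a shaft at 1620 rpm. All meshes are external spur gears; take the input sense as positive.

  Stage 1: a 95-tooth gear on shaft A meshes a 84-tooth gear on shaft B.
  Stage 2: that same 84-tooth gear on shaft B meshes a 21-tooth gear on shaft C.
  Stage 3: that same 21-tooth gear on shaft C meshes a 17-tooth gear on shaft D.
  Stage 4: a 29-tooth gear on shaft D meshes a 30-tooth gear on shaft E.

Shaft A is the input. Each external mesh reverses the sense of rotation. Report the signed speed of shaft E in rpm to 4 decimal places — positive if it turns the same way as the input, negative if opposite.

Stage 1 [95T→84T]: ω = 1620.0000×95/84 = 1832.1429 rpm, dir flips to −; running = −1832.1429
Stage 2 [84T→21T]: ω = 1832.1429×84/21 = 7328.5714 rpm, dir flips to +; running = +7328.5714
Stage 3 [21T→17T]: ω = 7328.5714×21/17 = 9052.9412 rpm, dir flips to −; running = −9052.9412
Stage 4 [29T→30T]: ω = 9052.9412×29/30 = 8751.1765 rpm, dir flips to +; running = +8751.1765

+8751.1765 rpm (same as input, |ω| = 8751.1765 rpm)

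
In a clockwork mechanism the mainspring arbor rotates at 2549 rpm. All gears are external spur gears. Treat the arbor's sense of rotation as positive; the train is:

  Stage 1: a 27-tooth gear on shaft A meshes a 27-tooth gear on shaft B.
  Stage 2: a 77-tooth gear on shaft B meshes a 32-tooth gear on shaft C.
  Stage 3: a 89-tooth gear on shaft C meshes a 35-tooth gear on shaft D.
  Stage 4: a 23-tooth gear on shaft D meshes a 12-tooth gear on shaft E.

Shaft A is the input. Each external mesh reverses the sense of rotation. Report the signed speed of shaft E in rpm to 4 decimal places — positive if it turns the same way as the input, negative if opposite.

+29893.6630 rpm (same as input, |ω| = 29893.6630 rpm)

Stage 1 [27T→27T]: ω = 2549.0000×27/27 = 2549.0000 rpm, dir flips to −; running = −2549.0000
Stage 2 [77T→32T]: ω = 2549.0000×77/32 = 6133.5312 rpm, dir flips to +; running = +6133.5312
Stage 3 [89T→35T]: ω = 6133.5312×89/35 = 15596.6938 rpm, dir flips to −; running = −15596.6938
Stage 4 [23T→12T]: ω = 15596.6938×23/12 = 29893.6630 rpm, dir flips to +; running = +29893.6630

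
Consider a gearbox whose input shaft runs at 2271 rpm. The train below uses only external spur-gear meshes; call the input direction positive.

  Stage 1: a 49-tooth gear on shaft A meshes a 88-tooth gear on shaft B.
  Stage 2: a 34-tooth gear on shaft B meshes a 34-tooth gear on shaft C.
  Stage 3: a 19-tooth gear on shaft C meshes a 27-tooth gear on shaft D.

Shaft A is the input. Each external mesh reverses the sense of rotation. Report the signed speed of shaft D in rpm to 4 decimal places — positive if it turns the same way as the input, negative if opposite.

Stage 1 [49T→88T]: ω = 2271.0000×49/88 = 1264.5341 rpm, dir flips to −; running = −1264.5341
Stage 2 [34T→34T]: ω = 1264.5341×34/34 = 1264.5341 rpm, dir flips to +; running = +1264.5341
Stage 3 [19T→27T]: ω = 1264.5341×19/27 = 889.8573 rpm, dir flips to −; running = −889.8573

-889.8573 rpm (opposite to input, |ω| = 889.8573 rpm)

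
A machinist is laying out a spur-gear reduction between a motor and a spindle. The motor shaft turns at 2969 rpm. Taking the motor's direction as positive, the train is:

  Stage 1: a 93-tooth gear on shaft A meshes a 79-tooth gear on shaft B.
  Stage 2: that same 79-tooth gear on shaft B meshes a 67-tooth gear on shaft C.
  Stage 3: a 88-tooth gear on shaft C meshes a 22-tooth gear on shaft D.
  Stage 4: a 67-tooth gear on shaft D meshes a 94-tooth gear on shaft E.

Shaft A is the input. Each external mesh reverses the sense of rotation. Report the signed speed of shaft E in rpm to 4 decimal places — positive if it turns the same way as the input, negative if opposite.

Stage 1 [93T→79T]: ω = 2969.0000×93/79 = 3495.1519 rpm, dir flips to −; running = −3495.1519
Stage 2 [79T→67T]: ω = 3495.1519×79/67 = 4121.1493 rpm, dir flips to +; running = +4121.1493
Stage 3 [88T→22T]: ω = 4121.1493×88/22 = 16484.5970 rpm, dir flips to −; running = −16484.5970
Stage 4 [67T→94T]: ω = 16484.5970×67/94 = 11749.6596 rpm, dir flips to +; running = +11749.6596

+11749.6596 rpm (same as input, |ω| = 11749.6596 rpm)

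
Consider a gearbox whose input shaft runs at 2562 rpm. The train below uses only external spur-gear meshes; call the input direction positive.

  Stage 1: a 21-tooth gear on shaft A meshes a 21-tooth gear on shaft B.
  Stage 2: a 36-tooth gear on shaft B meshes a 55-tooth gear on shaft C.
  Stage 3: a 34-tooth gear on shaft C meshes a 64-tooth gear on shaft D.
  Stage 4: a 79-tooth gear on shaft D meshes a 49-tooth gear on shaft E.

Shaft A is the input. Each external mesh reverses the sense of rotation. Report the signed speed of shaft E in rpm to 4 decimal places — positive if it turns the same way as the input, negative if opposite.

+1436.3123 rpm (same as input, |ω| = 1436.3123 rpm)

Stage 1 [21T→21T]: ω = 2562.0000×21/21 = 2562.0000 rpm, dir flips to −; running = −2562.0000
Stage 2 [36T→55T]: ω = 2562.0000×36/55 = 1676.9455 rpm, dir flips to +; running = +1676.9455
Stage 3 [34T→64T]: ω = 1676.9455×34/64 = 890.8773 rpm, dir flips to −; running = −890.8773
Stage 4 [79T→49T]: ω = 890.8773×79/49 = 1436.3123 rpm, dir flips to +; running = +1436.3123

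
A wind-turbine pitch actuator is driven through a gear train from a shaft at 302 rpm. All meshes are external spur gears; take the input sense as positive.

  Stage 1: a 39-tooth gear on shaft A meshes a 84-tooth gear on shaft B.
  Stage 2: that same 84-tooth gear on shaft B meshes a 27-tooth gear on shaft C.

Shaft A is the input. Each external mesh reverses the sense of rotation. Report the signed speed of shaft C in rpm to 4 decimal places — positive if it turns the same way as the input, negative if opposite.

+436.2222 rpm (same as input, |ω| = 436.2222 rpm)

Stage 1 [39T→84T]: ω = 302.0000×39/84 = 140.2143 rpm, dir flips to −; running = −140.2143
Stage 2 [84T→27T]: ω = 140.2143×84/27 = 436.2222 rpm, dir flips to +; running = +436.2222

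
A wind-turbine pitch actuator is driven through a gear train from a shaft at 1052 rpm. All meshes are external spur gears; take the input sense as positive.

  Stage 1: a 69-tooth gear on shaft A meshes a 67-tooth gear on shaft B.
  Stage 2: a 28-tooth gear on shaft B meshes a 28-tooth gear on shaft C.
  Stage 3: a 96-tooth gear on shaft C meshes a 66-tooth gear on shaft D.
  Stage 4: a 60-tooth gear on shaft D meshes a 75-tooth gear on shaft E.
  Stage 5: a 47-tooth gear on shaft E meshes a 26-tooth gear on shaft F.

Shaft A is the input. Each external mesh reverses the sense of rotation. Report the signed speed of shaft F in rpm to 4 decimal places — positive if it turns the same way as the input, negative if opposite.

Stage 1 [69T→67T]: ω = 1052.0000×69/67 = 1083.4030 rpm, dir flips to −; running = −1083.4030
Stage 2 [28T→28T]: ω = 1083.4030×28/28 = 1083.4030 rpm, dir flips to +; running = +1083.4030
Stage 3 [96T→66T]: ω = 1083.4030×96/66 = 1575.8589 rpm, dir flips to −; running = −1575.8589
Stage 4 [60T→75T]: ω = 1575.8589×60/75 = 1260.6871 rpm, dir flips to +; running = +1260.6871
Stage 5 [47T→26T]: ω = 1260.6871×47/26 = 2278.9344 rpm, dir flips to −; running = −2278.9344

-2278.9344 rpm (opposite to input, |ω| = 2278.9344 rpm)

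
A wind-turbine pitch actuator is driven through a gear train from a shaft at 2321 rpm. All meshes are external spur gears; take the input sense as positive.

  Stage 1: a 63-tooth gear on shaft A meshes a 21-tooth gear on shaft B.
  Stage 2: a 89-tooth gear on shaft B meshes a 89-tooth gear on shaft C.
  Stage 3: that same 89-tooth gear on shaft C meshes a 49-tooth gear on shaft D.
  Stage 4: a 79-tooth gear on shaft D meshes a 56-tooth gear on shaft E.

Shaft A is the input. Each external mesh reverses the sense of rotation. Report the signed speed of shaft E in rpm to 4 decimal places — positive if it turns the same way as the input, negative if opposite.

Stage 1 [63T→21T]: ω = 2321.0000×63/21 = 6963.0000 rpm, dir flips to −; running = −6963.0000
Stage 2 [89T→89T]: ω = 6963.0000×89/89 = 6963.0000 rpm, dir flips to +; running = +6963.0000
Stage 3 [89T→49T]: ω = 6963.0000×89/49 = 12647.0816 rpm, dir flips to −; running = −12647.0816
Stage 4 [79T→56T]: ω = 12647.0816×79/56 = 17841.4187 rpm, dir flips to +; running = +17841.4187

+17841.4187 rpm (same as input, |ω| = 17841.4187 rpm)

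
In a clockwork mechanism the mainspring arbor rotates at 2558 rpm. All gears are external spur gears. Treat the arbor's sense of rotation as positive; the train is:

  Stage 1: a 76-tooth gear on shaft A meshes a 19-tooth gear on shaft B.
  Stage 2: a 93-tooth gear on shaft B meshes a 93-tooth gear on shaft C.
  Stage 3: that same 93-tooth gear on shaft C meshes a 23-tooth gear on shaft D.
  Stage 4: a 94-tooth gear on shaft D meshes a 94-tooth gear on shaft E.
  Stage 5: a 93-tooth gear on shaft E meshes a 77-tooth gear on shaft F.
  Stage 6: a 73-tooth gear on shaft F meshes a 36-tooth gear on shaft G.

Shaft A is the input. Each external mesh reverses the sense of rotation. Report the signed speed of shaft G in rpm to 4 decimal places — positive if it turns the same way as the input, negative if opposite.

+101327.7098 rpm (same as input, |ω| = 101327.7098 rpm)

Stage 1 [76T→19T]: ω = 2558.0000×76/19 = 10232.0000 rpm, dir flips to −; running = −10232.0000
Stage 2 [93T→93T]: ω = 10232.0000×93/93 = 10232.0000 rpm, dir flips to +; running = +10232.0000
Stage 3 [93T→23T]: ω = 10232.0000×93/23 = 41372.8696 rpm, dir flips to −; running = −41372.8696
Stage 4 [94T→94T]: ω = 41372.8696×94/94 = 41372.8696 rpm, dir flips to +; running = +41372.8696
Stage 5 [93T→77T]: ω = 41372.8696×93/77 = 49969.8295 rpm, dir flips to −; running = −49969.8295
Stage 6 [73T→36T]: ω = 49969.8295×73/36 = 101327.7098 rpm, dir flips to +; running = +101327.7098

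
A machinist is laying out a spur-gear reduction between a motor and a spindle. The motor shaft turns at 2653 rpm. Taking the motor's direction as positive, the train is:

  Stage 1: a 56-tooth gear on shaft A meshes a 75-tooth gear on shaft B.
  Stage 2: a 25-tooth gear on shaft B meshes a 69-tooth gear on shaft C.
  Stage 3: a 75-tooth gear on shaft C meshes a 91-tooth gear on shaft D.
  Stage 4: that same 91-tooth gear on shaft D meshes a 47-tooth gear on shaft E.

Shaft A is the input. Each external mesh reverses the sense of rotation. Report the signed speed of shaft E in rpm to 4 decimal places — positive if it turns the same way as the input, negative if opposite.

Stage 1 [56T→75T]: ω = 2653.0000×56/75 = 1980.9067 rpm, dir flips to −; running = −1980.9067
Stage 2 [25T→69T]: ω = 1980.9067×25/69 = 717.7198 rpm, dir flips to +; running = +717.7198
Stage 3 [75T→91T]: ω = 717.7198×75/91 = 591.5273 rpm, dir flips to −; running = −591.5273
Stage 4 [91T→47T]: ω = 591.5273×91/47 = 1145.2976 rpm, dir flips to +; running = +1145.2976

+1145.2976 rpm (same as input, |ω| = 1145.2976 rpm)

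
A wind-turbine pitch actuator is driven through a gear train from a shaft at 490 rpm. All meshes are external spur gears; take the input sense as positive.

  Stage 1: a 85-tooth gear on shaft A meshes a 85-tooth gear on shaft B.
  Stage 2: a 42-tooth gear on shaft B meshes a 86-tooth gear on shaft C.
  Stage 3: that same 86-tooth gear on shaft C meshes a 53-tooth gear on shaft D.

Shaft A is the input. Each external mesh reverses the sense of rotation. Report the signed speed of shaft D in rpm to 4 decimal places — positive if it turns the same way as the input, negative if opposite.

Stage 1 [85T→85T]: ω = 490.0000×85/85 = 490.0000 rpm, dir flips to −; running = −490.0000
Stage 2 [42T→86T]: ω = 490.0000×42/86 = 239.3023 rpm, dir flips to +; running = +239.3023
Stage 3 [86T→53T]: ω = 239.3023×86/53 = 388.3019 rpm, dir flips to −; running = −388.3019

-388.3019 rpm (opposite to input, |ω| = 388.3019 rpm)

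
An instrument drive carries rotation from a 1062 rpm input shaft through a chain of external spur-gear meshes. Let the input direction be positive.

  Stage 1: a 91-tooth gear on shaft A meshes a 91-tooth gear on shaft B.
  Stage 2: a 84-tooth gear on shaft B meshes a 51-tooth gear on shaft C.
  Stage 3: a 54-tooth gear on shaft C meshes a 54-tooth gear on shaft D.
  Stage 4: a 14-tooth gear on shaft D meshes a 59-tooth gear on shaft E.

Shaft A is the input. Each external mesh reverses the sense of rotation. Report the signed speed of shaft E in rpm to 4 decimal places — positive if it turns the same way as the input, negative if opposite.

+415.0588 rpm (same as input, |ω| = 415.0588 rpm)

Stage 1 [91T→91T]: ω = 1062.0000×91/91 = 1062.0000 rpm, dir flips to −; running = −1062.0000
Stage 2 [84T→51T]: ω = 1062.0000×84/51 = 1749.1765 rpm, dir flips to +; running = +1749.1765
Stage 3 [54T→54T]: ω = 1749.1765×54/54 = 1749.1765 rpm, dir flips to −; running = −1749.1765
Stage 4 [14T→59T]: ω = 1749.1765×14/59 = 415.0588 rpm, dir flips to +; running = +415.0588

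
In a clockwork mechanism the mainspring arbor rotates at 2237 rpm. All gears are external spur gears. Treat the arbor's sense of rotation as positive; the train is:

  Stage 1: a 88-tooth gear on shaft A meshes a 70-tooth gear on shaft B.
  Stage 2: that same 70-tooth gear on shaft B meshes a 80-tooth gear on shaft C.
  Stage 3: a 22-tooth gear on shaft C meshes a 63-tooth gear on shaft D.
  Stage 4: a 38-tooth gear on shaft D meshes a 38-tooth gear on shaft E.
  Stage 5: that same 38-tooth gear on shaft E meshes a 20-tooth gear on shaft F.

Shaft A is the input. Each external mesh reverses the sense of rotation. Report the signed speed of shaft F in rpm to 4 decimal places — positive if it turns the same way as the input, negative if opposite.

Stage 1 [88T→70T]: ω = 2237.0000×88/70 = 2812.2286 rpm, dir flips to −; running = −2812.2286
Stage 2 [70T→80T]: ω = 2812.2286×70/80 = 2460.7000 rpm, dir flips to +; running = +2460.7000
Stage 3 [22T→63T]: ω = 2460.7000×22/63 = 859.2921 rpm, dir flips to −; running = −859.2921
Stage 4 [38T→38T]: ω = 859.2921×38/38 = 859.2921 rpm, dir flips to +; running = +859.2921
Stage 5 [38T→20T]: ω = 859.2921×38/20 = 1632.6549 rpm, dir flips to −; running = −1632.6549

-1632.6549 rpm (opposite to input, |ω| = 1632.6549 rpm)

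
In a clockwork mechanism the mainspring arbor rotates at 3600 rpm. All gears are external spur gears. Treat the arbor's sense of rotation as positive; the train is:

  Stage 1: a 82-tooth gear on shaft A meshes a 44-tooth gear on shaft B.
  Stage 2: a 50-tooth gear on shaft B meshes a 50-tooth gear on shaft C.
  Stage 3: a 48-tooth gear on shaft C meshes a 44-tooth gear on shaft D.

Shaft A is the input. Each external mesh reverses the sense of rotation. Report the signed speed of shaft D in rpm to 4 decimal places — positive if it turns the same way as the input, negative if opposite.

-7319.0083 rpm (opposite to input, |ω| = 7319.0083 rpm)

Stage 1 [82T→44T]: ω = 3600.0000×82/44 = 6709.0909 rpm, dir flips to −; running = −6709.0909
Stage 2 [50T→50T]: ω = 6709.0909×50/50 = 6709.0909 rpm, dir flips to +; running = +6709.0909
Stage 3 [48T→44T]: ω = 6709.0909×48/44 = 7319.0083 rpm, dir flips to −; running = −7319.0083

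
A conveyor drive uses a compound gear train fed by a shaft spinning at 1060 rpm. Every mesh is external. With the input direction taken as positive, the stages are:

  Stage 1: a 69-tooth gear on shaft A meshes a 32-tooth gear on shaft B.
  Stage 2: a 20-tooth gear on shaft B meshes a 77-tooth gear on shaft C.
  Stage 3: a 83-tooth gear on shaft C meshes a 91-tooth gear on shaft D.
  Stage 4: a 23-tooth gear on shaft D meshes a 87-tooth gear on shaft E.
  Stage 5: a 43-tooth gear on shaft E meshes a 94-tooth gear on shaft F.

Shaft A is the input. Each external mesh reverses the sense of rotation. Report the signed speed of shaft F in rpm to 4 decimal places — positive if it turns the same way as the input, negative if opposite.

-65.4832 rpm (opposite to input, |ω| = 65.4832 rpm)

Stage 1 [69T→32T]: ω = 1060.0000×69/32 = 2285.6250 rpm, dir flips to −; running = −2285.6250
Stage 2 [20T→77T]: ω = 2285.6250×20/77 = 593.6688 rpm, dir flips to +; running = +593.6688
Stage 3 [83T→91T]: ω = 593.6688×83/91 = 541.4782 rpm, dir flips to −; running = −541.4782
Stage 4 [23T→87T]: ω = 541.4782×23/87 = 143.1494 rpm, dir flips to +; running = +143.1494
Stage 5 [43T→94T]: ω = 143.1494×43/94 = 65.4832 rpm, dir flips to −; running = −65.4832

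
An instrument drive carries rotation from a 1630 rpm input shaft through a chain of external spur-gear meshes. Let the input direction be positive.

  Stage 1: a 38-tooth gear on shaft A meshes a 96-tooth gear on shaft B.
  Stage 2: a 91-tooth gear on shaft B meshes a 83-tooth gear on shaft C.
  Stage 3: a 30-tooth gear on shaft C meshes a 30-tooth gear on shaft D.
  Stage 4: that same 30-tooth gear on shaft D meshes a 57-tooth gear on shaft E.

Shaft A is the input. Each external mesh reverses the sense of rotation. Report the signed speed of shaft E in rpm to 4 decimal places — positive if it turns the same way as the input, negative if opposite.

+372.3143 rpm (same as input, |ω| = 372.3143 rpm)

Stage 1 [38T→96T]: ω = 1630.0000×38/96 = 645.2083 rpm, dir flips to −; running = −645.2083
Stage 2 [91T→83T]: ω = 645.2083×91/83 = 707.3971 rpm, dir flips to +; running = +707.3971
Stage 3 [30T→30T]: ω = 707.3971×30/30 = 707.3971 rpm, dir flips to −; running = −707.3971
Stage 4 [30T→57T]: ω = 707.3971×30/57 = 372.3143 rpm, dir flips to +; running = +372.3143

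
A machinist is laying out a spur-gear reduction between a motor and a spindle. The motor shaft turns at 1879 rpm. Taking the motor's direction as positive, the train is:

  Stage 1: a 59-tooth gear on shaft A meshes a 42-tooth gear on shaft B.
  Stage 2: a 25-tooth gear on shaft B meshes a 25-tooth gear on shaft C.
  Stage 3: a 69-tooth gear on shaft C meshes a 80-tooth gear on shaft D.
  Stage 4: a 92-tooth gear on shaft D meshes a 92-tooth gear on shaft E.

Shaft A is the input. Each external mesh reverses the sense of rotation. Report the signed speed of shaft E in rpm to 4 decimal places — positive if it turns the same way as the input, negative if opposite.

+2276.6098 rpm (same as input, |ω| = 2276.6098 rpm)

Stage 1 [59T→42T]: ω = 1879.0000×59/42 = 2639.5476 rpm, dir flips to −; running = −2639.5476
Stage 2 [25T→25T]: ω = 2639.5476×25/25 = 2639.5476 rpm, dir flips to +; running = +2639.5476
Stage 3 [69T→80T]: ω = 2639.5476×69/80 = 2276.6098 rpm, dir flips to −; running = −2276.6098
Stage 4 [92T→92T]: ω = 2276.6098×92/92 = 2276.6098 rpm, dir flips to +; running = +2276.6098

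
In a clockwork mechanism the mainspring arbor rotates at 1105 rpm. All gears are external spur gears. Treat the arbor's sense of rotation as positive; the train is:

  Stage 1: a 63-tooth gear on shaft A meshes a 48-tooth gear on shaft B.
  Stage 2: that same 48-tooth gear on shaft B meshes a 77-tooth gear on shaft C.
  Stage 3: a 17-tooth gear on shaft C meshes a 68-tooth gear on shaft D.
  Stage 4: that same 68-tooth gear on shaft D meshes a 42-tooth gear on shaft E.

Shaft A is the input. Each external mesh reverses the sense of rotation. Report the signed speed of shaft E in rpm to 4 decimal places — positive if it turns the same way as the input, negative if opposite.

+365.9416 rpm (same as input, |ω| = 365.9416 rpm)

Stage 1 [63T→48T]: ω = 1105.0000×63/48 = 1450.3125 rpm, dir flips to −; running = −1450.3125
Stage 2 [48T→77T]: ω = 1450.3125×48/77 = 904.0909 rpm, dir flips to +; running = +904.0909
Stage 3 [17T→68T]: ω = 904.0909×17/68 = 226.0227 rpm, dir flips to −; running = −226.0227
Stage 4 [68T→42T]: ω = 226.0227×68/42 = 365.9416 rpm, dir flips to +; running = +365.9416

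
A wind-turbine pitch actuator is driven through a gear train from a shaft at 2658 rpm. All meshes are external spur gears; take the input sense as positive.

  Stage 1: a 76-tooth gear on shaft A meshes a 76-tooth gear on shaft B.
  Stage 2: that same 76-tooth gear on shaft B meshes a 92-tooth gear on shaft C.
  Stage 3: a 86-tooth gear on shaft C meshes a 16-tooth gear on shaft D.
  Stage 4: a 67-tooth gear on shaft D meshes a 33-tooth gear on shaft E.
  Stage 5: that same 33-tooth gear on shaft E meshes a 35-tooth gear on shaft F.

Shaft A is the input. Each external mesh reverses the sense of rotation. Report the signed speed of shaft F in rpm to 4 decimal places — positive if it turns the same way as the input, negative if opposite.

Stage 1 [76T→76T]: ω = 2658.0000×76/76 = 2658.0000 rpm, dir flips to −; running = −2658.0000
Stage 2 [76T→92T]: ω = 2658.0000×76/92 = 2195.7391 rpm, dir flips to +; running = +2195.7391
Stage 3 [86T→16T]: ω = 2195.7391×86/16 = 11802.0978 rpm, dir flips to −; running = −11802.0978
Stage 4 [67T→33T]: ω = 11802.0978×67/33 = 23961.8350 rpm, dir flips to +; running = +23961.8350
Stage 5 [33T→35T]: ω = 23961.8350×33/35 = 22592.5873 rpm, dir flips to −; running = −22592.5873

-22592.5873 rpm (opposite to input, |ω| = 22592.5873 rpm)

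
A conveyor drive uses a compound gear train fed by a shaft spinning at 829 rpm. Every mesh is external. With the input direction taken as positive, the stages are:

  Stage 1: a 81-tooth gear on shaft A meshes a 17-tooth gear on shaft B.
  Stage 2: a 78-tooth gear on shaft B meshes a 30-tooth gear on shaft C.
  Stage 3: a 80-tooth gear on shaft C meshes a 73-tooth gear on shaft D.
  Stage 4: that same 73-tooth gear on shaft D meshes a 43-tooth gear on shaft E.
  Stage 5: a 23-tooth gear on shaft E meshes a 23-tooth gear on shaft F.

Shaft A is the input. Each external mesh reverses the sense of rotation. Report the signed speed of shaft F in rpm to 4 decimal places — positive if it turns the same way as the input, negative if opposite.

Stage 1 [81T→17T]: ω = 829.0000×81/17 = 3949.9412 rpm, dir flips to −; running = −3949.9412
Stage 2 [78T→30T]: ω = 3949.9412×78/30 = 10269.8471 rpm, dir flips to +; running = +10269.8471
Stage 3 [80T→73T]: ω = 10269.8471×80/73 = 11254.6269 rpm, dir flips to −; running = −11254.6269
Stage 4 [73T→43T]: ω = 11254.6269×73/43 = 19106.6922 rpm, dir flips to +; running = +19106.6922
Stage 5 [23T→23T]: ω = 19106.6922×23/23 = 19106.6922 rpm, dir flips to −; running = −19106.6922

-19106.6922 rpm (opposite to input, |ω| = 19106.6922 rpm)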